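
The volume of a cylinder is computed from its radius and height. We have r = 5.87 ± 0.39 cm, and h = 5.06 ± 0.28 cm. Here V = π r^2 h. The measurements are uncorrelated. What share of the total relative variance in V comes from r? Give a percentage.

85.2%

(δV/V)² = (2·δr/r)² + (1·δh/h)²
  r term: (2×0.0664)² = 0.0177
  h term: (1×0.0553)² = 0.00306
Total = 0.0207. Share from r = 0.0177/0.0207 = 0.852.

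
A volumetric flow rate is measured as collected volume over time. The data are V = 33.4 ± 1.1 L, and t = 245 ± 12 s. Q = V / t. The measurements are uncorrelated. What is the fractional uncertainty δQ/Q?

Each factor contributes (exponent × relative error)² to (δQ/Q)²:
  (1·δV/V)² = (1×0.0329)² = 0.00108;  (-1·δt/t)² = (-1×0.0490)² = 0.00240
δQ/Q = √(0.00348) = 0.0590

0.0590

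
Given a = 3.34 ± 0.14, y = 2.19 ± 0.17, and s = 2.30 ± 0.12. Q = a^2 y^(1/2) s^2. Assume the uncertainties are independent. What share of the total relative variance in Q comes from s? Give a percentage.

56.1%

(δQ/Q)² = (2·δa/a)² + (½·δy/y)² + (2·δs/s)²
  a term: (2×0.0419)² = 0.00703
  y term: (0.5×0.0776)² = 0.00151
  s term: (2×0.0522)² = 0.0109
Total = 0.0194. Share from s = 0.0109/0.0194 = 0.561.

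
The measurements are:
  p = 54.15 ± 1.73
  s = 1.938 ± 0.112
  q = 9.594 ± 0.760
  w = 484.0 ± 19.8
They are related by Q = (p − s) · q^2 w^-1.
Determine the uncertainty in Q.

1.66

Let u = p − s = 52.21. δu = √(δp² + δs²) = √(2.99 + 0.0125) = 1.73, so δu/u = 0.0332.
Q is then a monomial in u, q, w:
δQ/Q = √((δu/u)² + (2·δq/q)² + (-1·δw/w)²) = √(0.00110 + 0.0251 + 0.00167) = 0.167
Q = 9.929, so δQ = 0.167 × 9.929 = 1.66.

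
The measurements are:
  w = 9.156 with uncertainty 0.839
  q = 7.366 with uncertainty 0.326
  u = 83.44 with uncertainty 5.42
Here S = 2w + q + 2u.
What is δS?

11.0

For a sum/difference, combine absolute errors in quadrature:
  (2·δw)² = 2.82;  (δq)² = 0.106;  (2·δu)² = 118
δS = √(120) = 11.0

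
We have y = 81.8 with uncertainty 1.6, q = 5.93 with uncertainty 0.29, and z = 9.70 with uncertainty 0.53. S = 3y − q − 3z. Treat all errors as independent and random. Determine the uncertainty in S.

For a sum/difference, combine absolute errors in quadrature:
  (3·δy)² = 23.0;  (δq)² = 0.0841;  (3·δz)² = 2.53
δS = √(25.7) = 5.06

5.06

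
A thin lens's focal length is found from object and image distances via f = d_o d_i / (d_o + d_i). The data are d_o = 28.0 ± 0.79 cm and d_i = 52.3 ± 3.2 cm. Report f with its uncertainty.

∂f/∂d_o = (d_i/(d_o+d_i))² = 0.424;  ∂f/∂d_i = (d_o/(d_o+d_i))² = 0.122
δf = √((∂f/∂d_o · δd_o)² + (∂f/∂d_i · δd_i)²) = √(0.112 + 0.151) = 0.514 cm
f = 18.2 cm.

18.2 ± 0.514 cm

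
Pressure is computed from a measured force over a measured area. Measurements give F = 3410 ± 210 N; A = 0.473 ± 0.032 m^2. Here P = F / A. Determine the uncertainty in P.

Relative error in a monomial: (δP/P)² = Σ (nᵢ · δxᵢ/xᵢ)².
  (1·δF/F)² = (1×0.0616)² = 0.00379;  (-1·δA/A)² = (-1×0.0677)² = 0.00458
δP/P = √(0.00837) = 0.0915
P = 7210 Pa, so δP = 0.0915 × 7210 = 660 Pa.

660 Pa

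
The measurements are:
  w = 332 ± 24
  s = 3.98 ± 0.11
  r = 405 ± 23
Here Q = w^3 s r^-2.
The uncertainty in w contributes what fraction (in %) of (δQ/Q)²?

(δQ/Q)² = (3·δw/w)² + (1·δs/s)² + (-2·δr/r)²
  w term: (3×0.0723)² = 0.0470
  s term: (1×0.0276)² = 0.000764
  r term: (-2×0.0568)² = 0.0129
Total = 0.0607. Share from w = 0.0470/0.0607 = 0.775.

77.5%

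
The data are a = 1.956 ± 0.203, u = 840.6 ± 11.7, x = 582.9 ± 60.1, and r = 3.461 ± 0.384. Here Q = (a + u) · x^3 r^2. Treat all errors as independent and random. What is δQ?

Let w = a + u = 842.6. δw = √(δa² + δu²) = √(0.0412 + 137) = 11.7, so δw/w = 0.0139.
Q is then a monomial in w, x, r:
δQ/Q = √((δw/w)² + (3·δx/x)² + (2·δr/r)²) = √(0.000193 + 0.0957 + 0.0492) = 0.381
Q = 1.999e+12, so δQ = 0.381 × 1.999e+12 = 7.61e+11.

7.61e+11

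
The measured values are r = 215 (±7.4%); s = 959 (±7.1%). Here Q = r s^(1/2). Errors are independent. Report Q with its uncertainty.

6660 ± 546

For a monomial Q ∝ r, s^(1/2), fractional errors add in quadrature:
  (1·δr/r)² = (1×0.0740)² = 0.00548;  (½·δs/s)² = (0.5×0.0710)² = 0.00126
δQ/Q = √(0.00674) = 0.0821
Q = 6660, so δQ = 0.0821 × 6660 = 546.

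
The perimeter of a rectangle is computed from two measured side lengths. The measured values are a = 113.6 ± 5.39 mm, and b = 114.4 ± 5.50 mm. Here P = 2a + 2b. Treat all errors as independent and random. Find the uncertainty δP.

Absolute uncertainties add in quadrature for a linear combination:
  (2·δa)² = 116;  (2·δb)² = 121
δP = √(237) = 15.4 mm

15.4 mm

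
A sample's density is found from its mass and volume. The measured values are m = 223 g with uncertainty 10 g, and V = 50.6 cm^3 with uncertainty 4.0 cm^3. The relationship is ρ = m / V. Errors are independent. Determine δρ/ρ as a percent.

9.09%

Each factor contributes (exponent × relative error)² to (δρ/ρ)²:
  (1·δm/m)² = (1×0.0448)² = 0.00201;  (-1·δV/V)² = (-1×0.0791)² = 0.00625
δρ/ρ = √(0.00826) = 0.0909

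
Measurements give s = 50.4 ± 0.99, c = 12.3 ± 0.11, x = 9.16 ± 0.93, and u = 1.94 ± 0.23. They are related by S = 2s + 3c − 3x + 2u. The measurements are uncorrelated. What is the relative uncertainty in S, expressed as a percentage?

3.04%

For a sum/difference, combine absolute errors in quadrature:
  (2·δs)² = 3.92;  (3·δc)² = 0.109;  (3·δx)² = 7.78;  (2·δu)² = 0.212
δS = √(12.0) = 3.47
S = 114, so δS/S = 3.47/114 = 0.0304.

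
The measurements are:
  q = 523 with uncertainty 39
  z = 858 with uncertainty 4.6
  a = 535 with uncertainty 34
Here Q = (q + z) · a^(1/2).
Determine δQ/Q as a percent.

Let u = q + z = 1380. δu = √(δq² + δz²) = √(1520 + 21.2) = 39.3, so δu/u = 0.0284.
Q is then a monomial in u, a:
δQ/Q = √((δu/u)² + (½·δa/a)²) = √(0.000809 + 0.00101) = 0.0426

4.26%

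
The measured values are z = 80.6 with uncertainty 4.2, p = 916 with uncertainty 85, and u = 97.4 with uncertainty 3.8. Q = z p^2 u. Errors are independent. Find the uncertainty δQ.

1.3e+09

Q is a product of powers, so relative uncertainties combine in quadrature:
  (1·δz/z)² = (1×0.0521)² = 0.00272;  (2·δp/p)² = (2×0.0928)² = 0.0344;  (1·δu/u)² = (1×0.0390)² = 0.00152
δQ/Q = √(0.0387) = 0.197
Q = 6.59e+09, so δQ = 0.197 × 6.59e+09 = 1.3e+09.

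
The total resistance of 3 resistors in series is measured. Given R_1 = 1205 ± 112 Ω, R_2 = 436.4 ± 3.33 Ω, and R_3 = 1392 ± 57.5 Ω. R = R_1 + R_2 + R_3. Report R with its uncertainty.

Absolute uncertainties add in quadrature for a linear combination:
  (δR_1)² = 12500;  (δR_2)² = 11.1;  (δR_3)² = 3310
δR = √(15900) = 126 Ω
R = 3033 Ω.

3033 ± 126 Ω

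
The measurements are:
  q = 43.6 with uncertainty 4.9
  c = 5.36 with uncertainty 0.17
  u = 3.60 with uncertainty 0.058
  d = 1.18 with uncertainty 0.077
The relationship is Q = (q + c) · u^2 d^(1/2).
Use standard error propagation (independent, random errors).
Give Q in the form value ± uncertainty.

689 ± 75.9

Let w = q + c = 49.0. δw = √(δq² + δc²) = √(24.0 + 0.0289) = 4.90, so δw/w = 0.100.
Q is then a monomial in w, u, d:
δQ/Q = √((δw/w)² + (2·δu/u)² + (½·δd/d)²) = √(0.0100 + 0.00104 + 0.00106) = 0.110
Q = 689, so δQ = 0.110 × 689 = 75.9.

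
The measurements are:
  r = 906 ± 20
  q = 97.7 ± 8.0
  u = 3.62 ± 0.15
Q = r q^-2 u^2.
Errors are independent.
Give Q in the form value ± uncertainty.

1.24 ± 0.230

Relative error in a monomial: (δQ/Q)² = Σ (nᵢ · δxᵢ/xᵢ)².
  (1·δr/r)² = (1×0.0221)² = 0.000487;  (-2·δq/q)² = (-2×0.0819)² = 0.0268;  (2·δu/u)² = (2×0.0414)² = 0.00687
δQ/Q = √(0.0342) = 0.185
Q = 1.24, so δQ = 0.185 × 1.24 = 0.230.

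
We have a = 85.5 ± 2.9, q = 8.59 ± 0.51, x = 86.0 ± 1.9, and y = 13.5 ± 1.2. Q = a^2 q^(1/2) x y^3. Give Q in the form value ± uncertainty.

(4.53 ± 1.26) × 10^9

Q is a product of powers, so relative uncertainties combine in quadrature:
  (2·δa/a)² = (2×0.0339)² = 0.00460;  (½·δq/q)² = (0.5×0.0594)² = 0.000881;  (1·δx/x)² = (1×0.0221)² = 0.000488;  (3·δy/y)² = (3×0.0889)² = 0.0711
δQ/Q = √(0.0771) = 0.278
Q = 4.53e+09, so δQ = 0.278 × 4.53e+09 = 1.26e+09.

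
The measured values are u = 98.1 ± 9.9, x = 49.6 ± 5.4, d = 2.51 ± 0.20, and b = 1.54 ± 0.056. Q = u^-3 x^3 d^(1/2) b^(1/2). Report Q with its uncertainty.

For a monomial Q ∝ u^-3, x^3, d^(1/2), b^(1/2), fractional errors add in quadrature:
  (-3·δu/u)² = (-3×0.101)² = 0.0917;  (3·δx/x)² = (3×0.109)² = 0.107;  (½·δd/d)² = (0.5×0.0797)² = 0.00159;  (½·δb/b)² = (0.5×0.0364)² = 0.000331
δQ/Q = √(0.200) = 0.447
Q = 0.254, so δQ = 0.447 × 0.254 = 0.114.

0.254 ± 0.114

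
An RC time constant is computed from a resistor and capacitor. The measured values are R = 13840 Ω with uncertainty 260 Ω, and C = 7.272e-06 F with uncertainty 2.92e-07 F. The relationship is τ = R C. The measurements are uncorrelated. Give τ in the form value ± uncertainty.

Products/powers → add relative errors in quadrature, weighted by exponent:
  (1·δR/R)² = (1×0.0188)² = 0.000353;  (1·δC/C)² = (1×0.0402)² = 0.00161
δτ/τ = √(0.00197) = 0.0443
τ = 0.1006 s, so δτ = 0.0443 × 0.1006 = 0.00446 s.

0.1006 ± 0.00446 s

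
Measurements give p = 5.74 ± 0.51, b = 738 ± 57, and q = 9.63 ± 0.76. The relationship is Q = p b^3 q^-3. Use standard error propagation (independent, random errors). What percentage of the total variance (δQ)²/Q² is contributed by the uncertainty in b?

(δQ/Q)² = (1·δp/p)² + (3·δb/b)² + (-3·δq/q)²
  p term: (1×0.0889)² = 0.00789
  b term: (3×0.0772)² = 0.0537
  q term: (-3×0.0789)² = 0.0561
Total = 0.118. Share from b = 0.0537/0.118 = 0.456.

45.6%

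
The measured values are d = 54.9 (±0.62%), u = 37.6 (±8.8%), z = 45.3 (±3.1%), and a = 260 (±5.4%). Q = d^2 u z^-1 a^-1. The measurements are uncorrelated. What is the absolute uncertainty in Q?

1.04

For a monomial Q ∝ d^2, u, z^-1, a^-1, fractional errors add in quadrature:
  (2·δd/d)² = (2×0.00620)² = 0.000154;  (1·δu/u)² = (1×0.0880)² = 0.00774;  (-1·δz/z)² = (-1×0.0310)² = 0.000961;  (-1·δa/a)² = (-1×0.0540)² = 0.00292
δQ/Q = √(0.0118) = 0.109
Q = 9.62, so δQ = 0.109 × 9.62 = 1.04.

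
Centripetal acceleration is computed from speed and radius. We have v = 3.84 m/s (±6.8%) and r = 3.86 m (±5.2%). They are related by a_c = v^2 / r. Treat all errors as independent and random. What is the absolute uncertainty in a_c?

Since a_c is a product/quotient, work with relative uncertainties:
  (2·δv/v)² = (2×0.0680)² = 0.0185;  (-1·δr/r)² = (-1×0.0520)² = 0.00270
δa_c/a_c = √(0.0212) = 0.146
a_c = 3.82 m/s^2, so δa_c = 0.146 × 3.82 = 0.556 m/s^2.

0.556 m/s^2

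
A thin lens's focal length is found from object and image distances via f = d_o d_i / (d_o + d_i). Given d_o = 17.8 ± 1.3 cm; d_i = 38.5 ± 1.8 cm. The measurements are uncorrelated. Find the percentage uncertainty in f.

5.21%

∂f/∂d_o = (d_i/(d_o+d_i))² = 0.468;  ∂f/∂d_i = (d_o/(d_o+d_i))² = 0.1000
δf = √((∂f/∂d_o · δd_o)² + (∂f/∂d_i · δd_i)²) = √(0.370 + 0.0324) = 0.634 cm
f = 12.2 cm, so δf/f = 0.634/12.2 = 0.0521.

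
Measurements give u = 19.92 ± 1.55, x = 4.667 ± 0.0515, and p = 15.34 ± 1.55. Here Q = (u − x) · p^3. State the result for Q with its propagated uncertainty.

55060 ± 17600

Let w = u − x = 15.25. δw = √(δu² + δx²) = √(2.40 + 0.00265) = 1.55, so δw/w = 0.102.
Q is then a monomial in w, p:
δQ/Q = √((δw/w)² + (3·δp/p)²) = √(0.0103 + 0.0919) = 0.320
Q = 55060, so δQ = 0.320 × 55060 = 17600.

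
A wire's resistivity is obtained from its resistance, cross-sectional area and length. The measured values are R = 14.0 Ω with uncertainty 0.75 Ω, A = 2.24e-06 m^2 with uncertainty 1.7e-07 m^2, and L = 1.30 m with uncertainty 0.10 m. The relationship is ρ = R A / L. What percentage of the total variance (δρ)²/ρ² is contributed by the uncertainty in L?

(δρ/ρ)² = (1·δR/R)² + (1·δA/A)² + (-1·δL/L)²
  R term: (1×0.0536)² = 0.00287
  A term: (1×0.0759)² = 0.00576
  L term: (-1×0.0769)² = 0.00592
Total = 0.0145. Share from L = 0.00592/0.0145 = 0.407.

40.7%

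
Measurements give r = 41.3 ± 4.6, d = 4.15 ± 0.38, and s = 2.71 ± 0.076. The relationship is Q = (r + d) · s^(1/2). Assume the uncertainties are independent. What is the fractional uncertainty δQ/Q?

0.103

Let u = r + d = 45.4. δu = √(δr² + δd²) = √(21.2 + 0.144) = 4.62, so δu/u = 0.102.
Q is then a monomial in u, s:
δQ/Q = √((δu/u)² + (½·δs/s)²) = √(0.0103 + 0.000197) = 0.103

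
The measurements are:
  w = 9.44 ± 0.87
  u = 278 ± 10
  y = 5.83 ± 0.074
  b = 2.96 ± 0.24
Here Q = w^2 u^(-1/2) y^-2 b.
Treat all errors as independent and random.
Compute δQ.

Since Q is a product/quotient, work with relative uncertainties:
  (2·δw/w)² = (2×0.0922)² = 0.0340;  (−½·δu/u)² = (-0.5×0.0360)² = 0.000323;  (-2·δy/y)² = (-2×0.0127)² = 0.000644;  (1·δb/b)² = (1×0.0811)² = 0.00657
δQ/Q = √(0.0415) = 0.204
Q = 0.465, so δQ = 0.204 × 0.465 = 0.0948.

0.0948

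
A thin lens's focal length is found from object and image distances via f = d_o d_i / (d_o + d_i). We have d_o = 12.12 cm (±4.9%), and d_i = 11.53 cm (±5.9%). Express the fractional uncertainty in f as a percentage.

3.85%

∂f/∂d_o = (d_i/(d_o+d_i))² = 0.238;  ∂f/∂d_i = (d_o/(d_o+d_i))² = 0.263
δf = √((∂f/∂d_o · δd_o)² + (∂f/∂d_i · δd_i)²) = √(0.0199 + 0.0319) = 0.228 cm
f = 5.909 cm, so δf/f = 0.228/5.909 = 0.0385.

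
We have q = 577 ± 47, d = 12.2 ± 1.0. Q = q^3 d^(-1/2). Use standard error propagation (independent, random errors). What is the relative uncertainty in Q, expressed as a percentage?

Q is a product of powers, so relative uncertainties combine in quadrature:
  (3·δq/q)² = (3×0.0815)² = 0.0597;  (−½·δd/d)² = (-0.5×0.0820)² = 0.00168
δQ/Q = √(0.0614) = 0.248

24.8%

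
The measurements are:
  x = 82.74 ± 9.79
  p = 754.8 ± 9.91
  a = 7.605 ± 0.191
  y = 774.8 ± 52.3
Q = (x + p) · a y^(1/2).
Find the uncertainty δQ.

8020

Let u = x + p = 837.5. δu = √(δx² + δp²) = √(95.8 + 98.2) = 13.9, so δu/u = 0.0166.
Q is then a monomial in u, a, y:
δQ/Q = √((δu/u)² + (1·δa/a)² + (½·δy/y)²) = √(0.000277 + 0.000631 + 0.00114) = 0.0452
Q = 177300, so δQ = 0.0452 × 177300 = 8020.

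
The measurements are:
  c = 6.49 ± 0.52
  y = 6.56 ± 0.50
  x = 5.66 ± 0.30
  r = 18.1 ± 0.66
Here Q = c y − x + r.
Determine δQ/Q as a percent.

Let p = c·y = 42.6. δp/p = √((1·δc/c)² + (1·δy/y)²) = √(0.00642 + 0.00581) = 0.111, so δp = 4.71.
Q = p − x + r: δQ = √(δp² + δx² + δr²) = √(22.2 + 0.0900 + 0.436) = 4.76
Q = 55.0, so δQ/Q = 4.76/55.0 = 0.0866.

8.66%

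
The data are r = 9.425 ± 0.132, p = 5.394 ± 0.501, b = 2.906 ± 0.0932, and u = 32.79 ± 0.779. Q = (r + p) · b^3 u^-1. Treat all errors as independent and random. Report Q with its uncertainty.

11.09 ± 1.17

Let w = r + p = 14.82. δw = √(δr² + δp²) = √(0.0174 + 0.251) = 0.518, so δw/w = 0.0350.
Q is then a monomial in w, b, u:
δQ/Q = √((δw/w)² + (3·δb/b)² + (-1·δu/u)²) = √(0.00122 + 0.00926 + 0.000564) = 0.105
Q = 11.09, so δQ = 0.105 × 11.09 = 1.17.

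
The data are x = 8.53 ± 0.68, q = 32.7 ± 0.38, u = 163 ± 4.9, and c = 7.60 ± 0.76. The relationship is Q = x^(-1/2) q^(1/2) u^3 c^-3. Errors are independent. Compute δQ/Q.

Products/powers → add relative errors in quadrature, weighted by exponent:
  (−½·δx/x)² = (-0.5×0.0797)² = 0.00159;  (½·δq/q)² = (0.5×0.0116)² = 3.38e-05;  (3·δu/u)² = (3×0.0301)² = 0.00813;  (-3·δc/c)² = (-3×0.100)² = 0.0900
δQ/Q = √(0.0998) = 0.316

0.316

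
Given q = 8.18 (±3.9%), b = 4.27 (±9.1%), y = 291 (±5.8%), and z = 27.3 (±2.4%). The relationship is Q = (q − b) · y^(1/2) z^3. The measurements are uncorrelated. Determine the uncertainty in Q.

Let u = q − b = 3.91. δu = √(δq² + δb²) = √(0.102 + 0.151) = 0.503, so δu/u = 0.129.
Q is then a monomial in u, y, z:
δQ/Q = √((δu/u)² + (½·δy/y)² + (3·δz/z)²) = √(0.0165 + 0.000841 + 0.00518) = 0.150
Q = 1.36e+06, so δQ = 0.150 × 1.36e+06 = 2.04e+05.

2.04e+05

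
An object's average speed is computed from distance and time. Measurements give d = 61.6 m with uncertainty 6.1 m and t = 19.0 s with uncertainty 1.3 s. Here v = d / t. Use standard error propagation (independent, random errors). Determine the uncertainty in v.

For a monomial v ∝ d, t^-1, fractional errors add in quadrature:
  (1·δd/d)² = (1×0.0990)² = 0.00981;  (-1·δt/t)² = (-1×0.0684)² = 0.00468
δv/v = √(0.0145) = 0.120
v = 3.24 m/s, so δv = 0.120 × 3.24 = 0.390 m/s.

0.390 m/s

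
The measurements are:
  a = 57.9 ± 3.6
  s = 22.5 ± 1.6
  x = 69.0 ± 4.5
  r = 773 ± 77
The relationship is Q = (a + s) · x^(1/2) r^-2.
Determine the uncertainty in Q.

Let u = a + s = 80.4. δu = √(δa² + δs²) = √(13.0 + 2.56) = 3.94, so δu/u = 0.0490.
Q is then a monomial in u, x, r:
δQ/Q = √((δu/u)² + (½·δx/x)² + (-2·δr/r)²) = √(0.00240 + 0.00106 + 0.0397) = 0.208
Q = 0.00112, so δQ = 0.208 × 0.00112 = 0.000232.

0.000232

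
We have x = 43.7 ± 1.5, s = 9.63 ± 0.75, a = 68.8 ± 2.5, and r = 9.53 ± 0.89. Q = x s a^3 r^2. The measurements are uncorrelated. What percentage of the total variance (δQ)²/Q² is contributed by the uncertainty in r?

64.6%

(δQ/Q)² = (1·δx/x)² + (1·δs/s)² + (3·δa/a)² + (2·δr/r)²
  x term: (1×0.0343)² = 0.00118
  s term: (1×0.0779)² = 0.00607
  a term: (3×0.0363)² = 0.0119
  r term: (2×0.0934)² = 0.0349
Total = 0.0540. Share from r = 0.0349/0.0540 = 0.646.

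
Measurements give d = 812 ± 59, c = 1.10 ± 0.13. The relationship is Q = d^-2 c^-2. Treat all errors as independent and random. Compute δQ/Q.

0.277

Since Q is a product/quotient, work with relative uncertainties:
  (-2·δd/d)² = (-2×0.0727)² = 0.0211;  (-2·δc/c)² = (-2×0.118)² = 0.0559
δQ/Q = √(0.0770) = 0.277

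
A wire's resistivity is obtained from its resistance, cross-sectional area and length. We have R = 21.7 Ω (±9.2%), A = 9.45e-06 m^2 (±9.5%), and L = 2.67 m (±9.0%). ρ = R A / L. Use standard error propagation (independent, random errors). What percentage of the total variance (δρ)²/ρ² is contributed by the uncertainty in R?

(δρ/ρ)² = (1·δR/R)² + (1·δA/A)² + (-1·δL/L)²
  R term: (1×0.0920)² = 0.00846
  A term: (1×0.0950)² = 0.00903
  L term: (-1×0.0900)² = 0.00810
Total = 0.0256. Share from R = 0.00846/0.0256 = 0.331.

33.1%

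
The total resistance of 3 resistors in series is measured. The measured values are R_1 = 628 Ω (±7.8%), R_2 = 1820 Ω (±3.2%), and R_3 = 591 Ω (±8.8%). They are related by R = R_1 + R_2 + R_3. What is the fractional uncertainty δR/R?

0.0303

Absolute uncertainties add in quadrature for a linear combination:
  (δR_1)² = 2400;  (δR_2)² = 3390;  (δR_3)² = 2700
δR = √(8500) = 92.2 Ω
R = 3040 Ω, so δR/R = 92.2/3040 = 0.0303.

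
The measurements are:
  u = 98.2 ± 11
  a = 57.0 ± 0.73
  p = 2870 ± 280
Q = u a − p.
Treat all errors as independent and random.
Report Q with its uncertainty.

Let w = u·a = 5600. δw/w = √((1·δu/u)² + (1·δa/a)²) = √(0.0125 + 0.000164) = 0.113, so δw = 631.
Q = w − p: δQ = √(δw² + δp²) = √(3.98e+05 + 78400) = 690
Q = 2730.

2730 ± 690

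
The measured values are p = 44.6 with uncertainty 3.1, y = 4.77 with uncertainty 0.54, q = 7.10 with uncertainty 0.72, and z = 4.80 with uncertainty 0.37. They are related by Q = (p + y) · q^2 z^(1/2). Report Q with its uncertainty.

5450 ± 1180

Let u = p + y = 49.4. δu = √(δp² + δy²) = √(9.61 + 0.292) = 3.15, so δu/u = 0.0637.
Q is then a monomial in u, q, z:
δQ/Q = √((δu/u)² + (2·δq/q)² + (½·δz/z)²) = √(0.00406 + 0.0411 + 0.00149) = 0.216
Q = 5450, so δQ = 0.216 × 5450 = 1180.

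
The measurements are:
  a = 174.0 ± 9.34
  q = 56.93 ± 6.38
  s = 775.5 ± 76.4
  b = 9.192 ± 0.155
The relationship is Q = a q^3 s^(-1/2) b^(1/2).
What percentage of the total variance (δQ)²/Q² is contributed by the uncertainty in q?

(δQ/Q)² = (1·δa/a)² + (3·δq/q)² + (−½·δs/s)² + (½·δb/b)²
  a term: (1×0.0537)² = 0.00288
  q term: (3×0.112)² = 0.113
  s term: (-0.5×0.0985)² = 0.00243
  b term: (0.5×0.0169)² = 7.11e-05
Total = 0.118. Share from q = 0.113/0.118 = 0.955.

95.5%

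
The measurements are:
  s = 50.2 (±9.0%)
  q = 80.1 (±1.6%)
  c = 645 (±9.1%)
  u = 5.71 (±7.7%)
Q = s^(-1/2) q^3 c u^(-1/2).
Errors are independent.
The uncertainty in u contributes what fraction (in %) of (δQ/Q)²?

(δQ/Q)² = (−½·δs/s)² + (3·δq/q)² + (1·δc/c)² + (−½·δu/u)²
  s term: (-0.5×0.0900)² = 0.00202
  q term: (3×0.0160)² = 0.00230
  c term: (1×0.0910)² = 0.00828
  u term: (-0.5×0.0770)² = 0.00148
Total = 0.0141. Share from u = 0.00148/0.0141 = 0.105.

10.5%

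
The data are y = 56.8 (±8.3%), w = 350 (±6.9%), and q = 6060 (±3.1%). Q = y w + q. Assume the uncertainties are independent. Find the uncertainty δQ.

2150

Let p = y·w = 19900. δp/p = √((1·δy/y)² + (1·δw/w)²) = √(0.00689 + 0.00476) = 0.108, so δp = 2150.
Q = p + q: δQ = √(δp² + δq²) = √(4.6e+06 + 35300) = 2150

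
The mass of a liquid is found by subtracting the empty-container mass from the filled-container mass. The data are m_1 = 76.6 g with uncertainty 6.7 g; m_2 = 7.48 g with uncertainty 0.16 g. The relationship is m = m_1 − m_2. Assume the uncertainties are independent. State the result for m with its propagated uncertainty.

m is a linear combination, so absolute uncertainties add in quadrature:
  (δm_1)² = 44.9;  (δm_2)² = 0.0256
δm = √(44.9) = 6.70 g
m = 69.1 g.

69.1 ± 6.70 g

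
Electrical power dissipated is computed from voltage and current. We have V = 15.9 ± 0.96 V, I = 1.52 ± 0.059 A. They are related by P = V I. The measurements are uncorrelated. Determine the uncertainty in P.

1.73 W

For a monomial P ∝ V, I, fractional errors add in quadrature:
  (1·δV/V)² = (1×0.0604)² = 0.00365;  (1·δI/I)² = (1×0.0388)² = 0.00151
δP/P = √(0.00515) = 0.0718
P = 24.2 W, so δP = 0.0718 × 24.2 = 1.73 W.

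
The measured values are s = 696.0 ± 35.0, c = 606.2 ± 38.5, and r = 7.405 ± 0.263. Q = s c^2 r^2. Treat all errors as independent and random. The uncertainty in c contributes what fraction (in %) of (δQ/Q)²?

(δQ/Q)² = (1·δs/s)² + (2·δc/c)² + (2·δr/r)²
  s term: (1×0.0503)² = 0.00253
  c term: (2×0.0635)² = 0.0161
  r term: (2×0.0355)² = 0.00505
Total = 0.0237. Share from c = 0.0161/0.0237 = 0.681.

68.1%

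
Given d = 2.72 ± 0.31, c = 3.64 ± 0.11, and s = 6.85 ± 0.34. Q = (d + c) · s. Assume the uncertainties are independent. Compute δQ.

3.12

Let u = d + c = 6.36. δu = √(δd² + δc²) = √(0.0961 + 0.0121) = 0.329, so δu/u = 0.0517.
Q is then a monomial in u, s:
δQ/Q = √((δu/u)² + (1·δs/s)²) = √(0.00267 + 0.00246) = 0.0717
Q = 43.6, so δQ = 0.0717 × 43.6 = 3.12.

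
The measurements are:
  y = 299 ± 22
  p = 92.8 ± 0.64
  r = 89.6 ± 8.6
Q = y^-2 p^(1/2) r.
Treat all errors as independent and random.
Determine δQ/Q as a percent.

Each factor contributes (exponent × relative error)² to (δQ/Q)²:
  (-2·δy/y)² = (-2×0.0736)² = 0.0217;  (½·δp/p)² = (0.5×0.00690)² = 1.19e-05;  (1·δr/r)² = (1×0.0960)² = 0.00921
δQ/Q = √(0.0309) = 0.176

17.6%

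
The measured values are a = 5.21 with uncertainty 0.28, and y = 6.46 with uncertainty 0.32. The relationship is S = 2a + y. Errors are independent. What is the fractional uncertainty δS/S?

0.0382

Each term contributes (cᵢ δxᵢ)² to (δS)²:
  (2·δa)² = 0.314;  (δy)² = 0.102
δS = √(0.416) = 0.645
S = 16.9, so δS/S = 0.645/16.9 = 0.0382.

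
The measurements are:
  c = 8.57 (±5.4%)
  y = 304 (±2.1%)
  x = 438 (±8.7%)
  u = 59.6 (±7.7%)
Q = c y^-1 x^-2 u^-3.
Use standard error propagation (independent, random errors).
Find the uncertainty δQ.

Products/powers → add relative errors in quadrature, weighted by exponent:
  (1·δc/c)² = (1×0.0540)² = 0.00292;  (-1·δy/y)² = (-1×0.0210)² = 0.000441;  (-2·δx/x)² = (-2×0.0870)² = 0.0303;  (-3·δu/u)² = (-3×0.0770)² = 0.0534
δQ/Q = √(0.0870) = 0.295
Q = 6.94e-13, so δQ = 0.295 × 6.94e-13 = 2.05e-13.

2.05e-13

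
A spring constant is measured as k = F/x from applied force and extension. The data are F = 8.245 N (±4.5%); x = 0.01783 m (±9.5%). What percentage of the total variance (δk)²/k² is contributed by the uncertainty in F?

(δk/k)² = (1·δF/F)² + (-1·δx/x)²
  F term: (1×0.0450)² = 0.00202
  x term: (-1×0.0950)² = 0.00903
Total = 0.0111. Share from F = 0.00202/0.0111 = 0.183.

18.3%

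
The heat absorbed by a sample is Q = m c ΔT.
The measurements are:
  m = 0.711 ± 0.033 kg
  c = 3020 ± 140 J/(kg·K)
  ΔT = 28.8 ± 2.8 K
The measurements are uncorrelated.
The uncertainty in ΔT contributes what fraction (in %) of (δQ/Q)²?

68.7%

(δQ/Q)² = (1·δm/m)² + (1·δc/c)² + (1·δΔT/ΔT)²
  m term: (1×0.0464)² = 0.00215
  c term: (1×0.0464)² = 0.00215
  ΔT term: (1×0.0972)² = 0.00945
Total = 0.0138. Share from ΔT = 0.00945/0.0138 = 0.687.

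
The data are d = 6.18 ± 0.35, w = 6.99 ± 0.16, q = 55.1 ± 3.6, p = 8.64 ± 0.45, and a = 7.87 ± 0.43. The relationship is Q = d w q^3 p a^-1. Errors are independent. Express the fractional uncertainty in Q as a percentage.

21.9%

Each factor contributes (exponent × relative error)² to (δQ/Q)²:
  (1·δd/d)² = (1×0.0566)² = 0.00321;  (1·δw/w)² = (1×0.0229)² = 0.000524;  (3·δq/q)² = (3×0.0653)² = 0.0384;  (1·δp/p)² = (1×0.0521)² = 0.00271;  (-1·δa/a)² = (-1×0.0546)² = 0.00299
δQ/Q = √(0.0478) = 0.219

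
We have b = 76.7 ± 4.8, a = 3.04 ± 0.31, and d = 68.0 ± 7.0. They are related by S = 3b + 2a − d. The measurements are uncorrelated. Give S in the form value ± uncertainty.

S is a linear combination, so absolute uncertainties add in quadrature:
  (3·δb)² = 207;  (2·δa)² = 0.384;  (δd)² = 49.0
δS = √(257) = 16.0
S = 168.

168 ± 16.0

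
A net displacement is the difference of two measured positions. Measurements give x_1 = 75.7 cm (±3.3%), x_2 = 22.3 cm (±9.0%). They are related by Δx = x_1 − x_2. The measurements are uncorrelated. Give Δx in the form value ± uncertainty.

53.4 ± 3.20 cm

For a sum/difference, combine absolute errors in quadrature:
  (δx_1)² = 6.24;  (δx_2)² = 4.03
δΔx = √(10.3) = 3.20 cm
Δx = 53.4 cm.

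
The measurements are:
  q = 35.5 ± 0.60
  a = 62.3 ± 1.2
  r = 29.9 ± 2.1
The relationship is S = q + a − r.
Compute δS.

Absolute uncertainties add in quadrature for a linear combination:
  (δq)² = 0.360;  (δa)² = 1.44;  (δr)² = 4.41
δS = √(6.21) = 2.49

2.49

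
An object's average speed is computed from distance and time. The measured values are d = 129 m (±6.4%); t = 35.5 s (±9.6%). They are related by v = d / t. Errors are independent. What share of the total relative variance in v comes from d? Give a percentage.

30.8%

(δv/v)² = (1·δd/d)² + (-1·δt/t)²
  d term: (1×0.0640)² = 0.00410
  t term: (-1×0.0960)² = 0.00922
Total = 0.0133. Share from d = 0.00410/0.0133 = 0.308.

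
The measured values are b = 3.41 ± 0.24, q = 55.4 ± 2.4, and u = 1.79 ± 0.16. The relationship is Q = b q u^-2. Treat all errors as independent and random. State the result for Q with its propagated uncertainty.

59.0 ± 11.6

Relative error in a monomial: (δQ/Q)² = Σ (nᵢ · δxᵢ/xᵢ)².
  (1·δb/b)² = (1×0.0704)² = 0.00495;  (1·δq/q)² = (1×0.0433)² = 0.00188;  (-2·δu/u)² = (-2×0.0894)² = 0.0320
δQ/Q = √(0.0388) = 0.197
Q = 59.0, so δQ = 0.197 × 59.0 = 11.6.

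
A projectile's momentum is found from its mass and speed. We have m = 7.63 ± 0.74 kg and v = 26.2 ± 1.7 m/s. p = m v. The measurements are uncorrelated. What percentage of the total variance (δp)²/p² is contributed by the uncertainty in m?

69.1%

(δp/p)² = (1·δm/m)² + (1·δv/v)²
  m term: (1×0.0970)² = 0.00941
  v term: (1×0.0649)² = 0.00421
Total = 0.0136. Share from m = 0.00941/0.0136 = 0.691.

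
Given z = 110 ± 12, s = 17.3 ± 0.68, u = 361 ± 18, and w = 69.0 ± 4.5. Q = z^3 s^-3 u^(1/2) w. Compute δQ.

1.2e+05

For a monomial Q ∝ z^3, s^-3, u^(1/2), w, fractional errors add in quadrature:
  (3·δz/z)² = (3×0.109)² = 0.107;  (-3·δs/s)² = (-3×0.0393)² = 0.0139;  (½·δu/u)² = (0.5×0.0499)² = 0.000622;  (1·δw/w)² = (1×0.0652)² = 0.00425
δQ/Q = √(0.126) = 0.355
Q = 3.37e+05, so δQ = 0.355 × 3.37e+05 = 1.2e+05.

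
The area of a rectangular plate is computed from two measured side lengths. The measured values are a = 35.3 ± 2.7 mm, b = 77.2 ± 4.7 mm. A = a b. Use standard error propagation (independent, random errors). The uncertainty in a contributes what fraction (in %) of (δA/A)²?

61.2%

(δA/A)² = (1·δa/a)² + (1·δb/b)²
  a term: (1×0.0765)² = 0.00585
  b term: (1×0.0609)² = 0.00371
Total = 0.00956. Share from a = 0.00585/0.00956 = 0.612.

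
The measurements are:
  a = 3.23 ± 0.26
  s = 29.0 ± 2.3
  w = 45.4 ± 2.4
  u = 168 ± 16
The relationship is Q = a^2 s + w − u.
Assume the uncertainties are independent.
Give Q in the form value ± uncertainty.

Let p = a^2·s = 303. δp/p = √((2·δa/a)² + (1·δs/s)²) = √(0.0259 + 0.00629) = 0.179, so δp = 54.3.
Q = p + w − u: δQ = √(δp² + δw² + δu²) = √(2950 + 5.76 + 256) = 56.7
Q = 180.

180 ± 56.7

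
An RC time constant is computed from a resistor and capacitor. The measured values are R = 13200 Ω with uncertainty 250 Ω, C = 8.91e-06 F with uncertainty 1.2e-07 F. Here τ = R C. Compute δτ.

For a monomial τ ∝ R, C, fractional errors add in quadrature:
  (1·δR/R)² = (1×0.0189)² = 0.000359;  (1·δC/C)² = (1×0.0135)² = 0.000181
δτ/τ = √(0.000540) = 0.0232
τ = 0.118 s, so δτ = 0.0232 × 0.118 = 0.00273 s.

0.00273 s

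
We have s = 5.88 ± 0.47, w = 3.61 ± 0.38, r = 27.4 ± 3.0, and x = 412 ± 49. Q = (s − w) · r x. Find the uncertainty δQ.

7980

Let u = s − w = 2.27. δu = √(δs² + δw²) = √(0.221 + 0.144) = 0.604, so δu/u = 0.266.
Q is then a monomial in u, r, x:
δQ/Q = √((δu/u)² + (1·δr/r)² + (1·δx/x)²) = √(0.0709 + 0.0120 + 0.0141) = 0.311
Q = 25600, so δQ = 0.311 × 25600 = 7980.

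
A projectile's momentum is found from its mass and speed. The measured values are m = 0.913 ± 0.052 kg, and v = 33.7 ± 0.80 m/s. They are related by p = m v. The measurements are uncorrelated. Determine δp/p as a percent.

6.17%

Each factor contributes (exponent × relative error)² to (δp/p)²:
  (1·δm/m)² = (1×0.0570)² = 0.00324;  (1·δv/v)² = (1×0.0237)² = 0.000564
δp/p = √(0.00381) = 0.0617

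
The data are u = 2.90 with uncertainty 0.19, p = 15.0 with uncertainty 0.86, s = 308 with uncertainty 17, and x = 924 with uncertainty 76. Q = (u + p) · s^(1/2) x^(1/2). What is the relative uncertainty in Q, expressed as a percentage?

Let w = u + p = 17.9. δw = √(δu² + δp²) = √(0.0361 + 0.740) = 0.881, so δw/w = 0.0492.
Q is then a monomial in w, s, x:
δQ/Q = √((δw/w)² + (½·δs/s)² + (½·δx/x)²) = √(0.00242 + 0.000762 + 0.00169) = 0.0698

6.98%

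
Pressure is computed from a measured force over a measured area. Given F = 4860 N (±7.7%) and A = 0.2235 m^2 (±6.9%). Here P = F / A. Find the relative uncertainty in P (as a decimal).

Relative error in a monomial: (δP/P)² = Σ (nᵢ · δxᵢ/xᵢ)².
  (1·δF/F)² = (1×0.0770)² = 0.00593;  (-1·δA/A)² = (-1×0.0690)² = 0.00476
δP/P = √(0.0107) = 0.103

0.103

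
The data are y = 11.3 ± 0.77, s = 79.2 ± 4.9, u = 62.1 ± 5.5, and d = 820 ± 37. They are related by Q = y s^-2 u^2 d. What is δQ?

Q is a product of powers, so relative uncertainties combine in quadrature:
  (1·δy/y)² = (1×0.0681)² = 0.00464;  (-2·δs/s)² = (-2×0.0619)² = 0.0153;  (2·δu/u)² = (2×0.0886)² = 0.0314;  (1·δd/d)² = (1×0.0451)² = 0.00204
δQ/Q = √(0.0534) = 0.231
Q = 5700, so δQ = 0.231 × 5700 = 1320.

1320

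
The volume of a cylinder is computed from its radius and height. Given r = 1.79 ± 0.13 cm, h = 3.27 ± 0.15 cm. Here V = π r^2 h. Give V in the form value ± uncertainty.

Relative error in a monomial: (δV/V)² = Σ (nᵢ · δxᵢ/xᵢ)².
  (2·δr/r)² = (2×0.0726)² = 0.0211;  (1·δh/h)² = (1×0.0459)² = 0.00210
δV/V = √(0.0232) = 0.152
V = 32.9 cm^3, so δV = 0.152 × 32.9 = 5.01 cm^3.

32.9 ± 5.01 cm^3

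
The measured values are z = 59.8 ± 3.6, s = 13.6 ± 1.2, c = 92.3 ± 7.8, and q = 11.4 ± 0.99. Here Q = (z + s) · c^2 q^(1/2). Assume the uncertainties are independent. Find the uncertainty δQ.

3.84e+05

Let u = z + s = 73.4. δu = √(δz² + δs²) = √(13.0 + 1.44) = 3.79, so δu/u = 0.0517.
Q is then a monomial in u, c, q:
δQ/Q = √((δu/u)² + (2·δc/c)² + (½·δq/q)²) = √(0.00267 + 0.0286 + 0.00189) = 0.182
Q = 2.11e+06, so δQ = 0.182 × 2.11e+06 = 3.84e+05.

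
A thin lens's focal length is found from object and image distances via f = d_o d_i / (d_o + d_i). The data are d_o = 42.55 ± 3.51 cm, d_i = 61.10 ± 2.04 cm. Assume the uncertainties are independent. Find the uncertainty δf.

∂f/∂d_o = (d_i/(d_o+d_i))² = 0.347;  ∂f/∂d_i = (d_o/(d_o+d_i))² = 0.169
δf = √((∂f/∂d_o · δd_o)² + (∂f/∂d_i · δd_i)²) = √(1.49 + 0.118) = 1.27 cm

1.27 cm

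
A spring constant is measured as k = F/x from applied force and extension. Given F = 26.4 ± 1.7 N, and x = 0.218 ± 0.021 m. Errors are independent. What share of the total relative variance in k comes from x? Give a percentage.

69.1%

(δk/k)² = (1·δF/F)² + (-1·δx/x)²
  F term: (1×0.0644)² = 0.00415
  x term: (-1×0.0963)² = 0.00928
Total = 0.0134. Share from x = 0.00928/0.0134 = 0.691.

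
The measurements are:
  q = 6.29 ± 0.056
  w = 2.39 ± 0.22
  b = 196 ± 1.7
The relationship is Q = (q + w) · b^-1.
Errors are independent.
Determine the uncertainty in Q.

Let u = q + w = 8.68. δu = √(δq² + δw²) = √(0.00314 + 0.0484) = 0.227, so δu/u = 0.0262.
Q is then a monomial in u, b:
δQ/Q = √((δu/u)² + (-1·δb/b)²) = √(0.000684 + 7.52e-05) = 0.0276
Q = 0.0443, so δQ = 0.0276 × 0.0443 = 0.00122.

0.00122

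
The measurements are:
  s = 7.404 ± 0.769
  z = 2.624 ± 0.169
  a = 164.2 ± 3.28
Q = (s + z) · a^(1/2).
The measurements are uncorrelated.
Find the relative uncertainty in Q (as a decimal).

0.0791

Let u = s + z = 10.03. δu = √(δs² + δz²) = √(0.591 + 0.0286) = 0.787, so δu/u = 0.0785.
Q is then a monomial in u, a:
δQ/Q = √((δu/u)² + (½·δa/a)²) = √(0.00616 + 9.98e-05) = 0.0791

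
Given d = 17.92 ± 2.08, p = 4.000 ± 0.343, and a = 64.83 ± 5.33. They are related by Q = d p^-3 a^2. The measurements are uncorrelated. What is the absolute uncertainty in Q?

Relative error in a monomial: (δQ/Q)² = Σ (nᵢ · δxᵢ/xᵢ)².
  (1·δd/d)² = (1×0.116)² = 0.0135;  (-3·δp/p)² = (-3×0.0858)² = 0.0662;  (2·δa/a)² = (2×0.0822)² = 0.0270
δQ/Q = √(0.107) = 0.327
Q = 1177, so δQ = 0.327 × 1177 = 384.

384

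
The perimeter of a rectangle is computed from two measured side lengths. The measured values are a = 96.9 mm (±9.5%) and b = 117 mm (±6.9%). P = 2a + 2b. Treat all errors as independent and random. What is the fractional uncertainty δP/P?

0.0572

For a sum/difference, combine absolute errors in quadrature:
  (2·δa)² = 339;  (2·δb)² = 261
δP = √(600) = 24.5 mm
P = 428 mm, so δP/P = 24.5/428 = 0.0572.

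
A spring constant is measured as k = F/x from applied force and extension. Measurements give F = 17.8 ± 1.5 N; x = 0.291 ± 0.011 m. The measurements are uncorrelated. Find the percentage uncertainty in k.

Relative error in a monomial: (δk/k)² = Σ (nᵢ · δxᵢ/xᵢ)².
  (1·δF/F)² = (1×0.0843)² = 0.00710;  (-1·δx/x)² = (-1×0.0378)² = 0.00143
δk/k = √(0.00853) = 0.0924

9.24%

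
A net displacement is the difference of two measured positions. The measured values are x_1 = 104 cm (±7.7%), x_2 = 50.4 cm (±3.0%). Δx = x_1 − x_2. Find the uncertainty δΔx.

Each term contributes (cᵢ δxᵢ)² to (δΔx)²:
  (δx_1)² = 64.1;  (δx_2)² = 2.29
δΔx = √(66.4) = 8.15 cm

8.15 cm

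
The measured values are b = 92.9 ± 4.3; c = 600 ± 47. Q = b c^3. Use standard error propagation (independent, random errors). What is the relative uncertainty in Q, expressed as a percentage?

For a monomial Q ∝ b, c^3, fractional errors add in quadrature:
  (1·δb/b)² = (1×0.0463)² = 0.00214;  (3·δc/c)² = (3×0.0783)² = 0.0552
δQ/Q = √(0.0574) = 0.240

24.0%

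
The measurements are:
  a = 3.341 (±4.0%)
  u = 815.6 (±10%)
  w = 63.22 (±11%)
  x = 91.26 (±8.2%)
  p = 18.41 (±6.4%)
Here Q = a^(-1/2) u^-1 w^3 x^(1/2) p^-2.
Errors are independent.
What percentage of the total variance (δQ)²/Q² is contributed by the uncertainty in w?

(δQ/Q)² = (−½·δa/a)² + (-1·δu/u)² + (3·δw/w)² + (½·δx/x)² + (-2·δp/p)²
  a term: (-0.5×0.0400)² = 0.000400
  u term: (-1×0.100)² = 0.0100
  w term: (3×0.110)² = 0.109
  x term: (0.5×0.0820)² = 0.00168
  p term: (-2×0.0640)² = 0.0164
Total = 0.137. Share from w = 0.109/0.137 = 0.793.

79.3%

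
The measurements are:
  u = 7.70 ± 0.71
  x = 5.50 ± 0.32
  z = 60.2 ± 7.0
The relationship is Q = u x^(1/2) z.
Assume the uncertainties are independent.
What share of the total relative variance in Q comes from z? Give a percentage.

59.1%

(δQ/Q)² = (1·δu/u)² + (½·δx/x)² + (1·δz/z)²
  u term: (1×0.0922)² = 0.00850
  x term: (0.5×0.0582)² = 0.000846
  z term: (1×0.116)² = 0.0135
Total = 0.0229. Share from z = 0.0135/0.0229 = 0.591.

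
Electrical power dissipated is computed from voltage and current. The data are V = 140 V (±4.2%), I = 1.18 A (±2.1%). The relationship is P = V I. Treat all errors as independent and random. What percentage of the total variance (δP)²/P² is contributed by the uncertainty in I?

20.0%

(δP/P)² = (1·δV/V)² + (1·δI/I)²
  V term: (1×0.0420)² = 0.00176
  I term: (1×0.0210)² = 0.000441
Total = 0.00221. Share from I = 0.000441/0.00221 = 0.200.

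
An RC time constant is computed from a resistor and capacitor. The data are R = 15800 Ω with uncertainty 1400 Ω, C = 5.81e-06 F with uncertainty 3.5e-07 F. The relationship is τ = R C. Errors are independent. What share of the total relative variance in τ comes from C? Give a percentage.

(δτ/τ)² = (1·δR/R)² + (1·δC/C)²
  R term: (1×0.0886)² = 0.00785
  C term: (1×0.0602)² = 0.00363
Total = 0.0115. Share from C = 0.00363/0.0115 = 0.316.

31.6%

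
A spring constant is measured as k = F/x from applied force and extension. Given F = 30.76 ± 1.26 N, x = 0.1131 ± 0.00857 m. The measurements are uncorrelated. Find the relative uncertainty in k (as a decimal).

0.0861

Relative error in a monomial: (δk/k)² = Σ (nᵢ · δxᵢ/xᵢ)².
  (1·δF/F)² = (1×0.0410)² = 0.00168;  (-1·δx/x)² = (-1×0.0758)² = 0.00574
δk/k = √(0.00742) = 0.0861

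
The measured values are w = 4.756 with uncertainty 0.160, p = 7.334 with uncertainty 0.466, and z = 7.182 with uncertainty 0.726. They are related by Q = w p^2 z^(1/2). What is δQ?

Relative error in a monomial: (δQ/Q)² = Σ (nᵢ · δxᵢ/xᵢ)².
  (1·δw/w)² = (1×0.0336)² = 0.00113;  (2·δp/p)² = (2×0.0635)² = 0.0161;  (½·δz/z)² = (0.5×0.101)² = 0.00255
δQ/Q = √(0.0198) = 0.141
Q = 685.6, so δQ = 0.141 × 685.6 = 96.6.

96.6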